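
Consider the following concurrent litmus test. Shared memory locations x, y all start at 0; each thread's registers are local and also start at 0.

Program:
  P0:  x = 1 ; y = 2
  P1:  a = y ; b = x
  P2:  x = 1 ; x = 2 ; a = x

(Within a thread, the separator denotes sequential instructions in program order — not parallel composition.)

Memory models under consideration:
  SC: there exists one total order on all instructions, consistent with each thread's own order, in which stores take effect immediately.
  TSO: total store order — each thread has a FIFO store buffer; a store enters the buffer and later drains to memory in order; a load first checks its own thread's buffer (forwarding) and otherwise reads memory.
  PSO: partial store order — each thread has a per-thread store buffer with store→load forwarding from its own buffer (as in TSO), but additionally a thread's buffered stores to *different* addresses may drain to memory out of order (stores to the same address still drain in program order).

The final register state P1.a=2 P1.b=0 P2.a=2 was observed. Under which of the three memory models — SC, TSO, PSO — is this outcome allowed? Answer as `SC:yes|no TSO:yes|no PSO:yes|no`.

SC:no TSO:no PSO:yes

outcome vector order: (P1.a,P1.b,P2.a)
under SC → 001; 002; 011; 012; 021; 022; 211; 212; 222
under TSO → 001; 002; 011; 012; 021; 022; 211; 212; 222
under PSO → 001; 002; 011; 012; 021; 022; 201; 202; 211; 212; 221; 222
target 202 ∈ {PSO}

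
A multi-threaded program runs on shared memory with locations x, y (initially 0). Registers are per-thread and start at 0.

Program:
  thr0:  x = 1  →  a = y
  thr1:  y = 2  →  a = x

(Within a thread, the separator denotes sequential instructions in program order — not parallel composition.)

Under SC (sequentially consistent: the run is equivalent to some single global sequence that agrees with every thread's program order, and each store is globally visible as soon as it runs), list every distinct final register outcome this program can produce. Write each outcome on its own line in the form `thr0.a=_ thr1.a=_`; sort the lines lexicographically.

outcome vector order: (thr0.a,thr1.a)
|SC outcomes| = 3

thr0.a=0 thr1.a=1
thr0.a=2 thr1.a=0
thr0.a=2 thr1.a=1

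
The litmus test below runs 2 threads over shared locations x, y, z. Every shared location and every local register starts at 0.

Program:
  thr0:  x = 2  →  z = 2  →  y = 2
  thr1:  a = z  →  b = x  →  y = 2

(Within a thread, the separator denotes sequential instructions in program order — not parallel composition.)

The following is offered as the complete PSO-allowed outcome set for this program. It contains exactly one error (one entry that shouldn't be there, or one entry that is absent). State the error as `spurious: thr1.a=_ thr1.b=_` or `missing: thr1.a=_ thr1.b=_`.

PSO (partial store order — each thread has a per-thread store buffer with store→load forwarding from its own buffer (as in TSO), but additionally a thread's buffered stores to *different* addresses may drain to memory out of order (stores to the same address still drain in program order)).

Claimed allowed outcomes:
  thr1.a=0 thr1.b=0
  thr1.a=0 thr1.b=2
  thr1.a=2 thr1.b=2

missing: thr1.a=2 thr1.b=0

outcome vector order: (thr1.a,thr1.b)
PSO: 4 outcomes — {<0 0>, <0 2>, <2 0>, <2 2>}
PSO∖claimed = {<2 0>}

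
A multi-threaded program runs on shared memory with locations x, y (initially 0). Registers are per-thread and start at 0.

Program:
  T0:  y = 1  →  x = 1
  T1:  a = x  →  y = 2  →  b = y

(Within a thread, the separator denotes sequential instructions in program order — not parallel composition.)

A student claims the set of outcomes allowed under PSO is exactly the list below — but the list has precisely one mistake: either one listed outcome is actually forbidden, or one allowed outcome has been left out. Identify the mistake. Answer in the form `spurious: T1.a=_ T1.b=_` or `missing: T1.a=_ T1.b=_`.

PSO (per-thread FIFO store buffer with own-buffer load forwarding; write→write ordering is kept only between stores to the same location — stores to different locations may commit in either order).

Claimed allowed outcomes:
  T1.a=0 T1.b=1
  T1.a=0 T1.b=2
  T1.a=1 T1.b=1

outcome vector order: (T1.a,T1.b)
[PSO] allowed = {<0 1> <0 2> <1 1> <1 2>}
PSO∖claimed = {<1 2>}

missing: T1.a=1 T1.b=2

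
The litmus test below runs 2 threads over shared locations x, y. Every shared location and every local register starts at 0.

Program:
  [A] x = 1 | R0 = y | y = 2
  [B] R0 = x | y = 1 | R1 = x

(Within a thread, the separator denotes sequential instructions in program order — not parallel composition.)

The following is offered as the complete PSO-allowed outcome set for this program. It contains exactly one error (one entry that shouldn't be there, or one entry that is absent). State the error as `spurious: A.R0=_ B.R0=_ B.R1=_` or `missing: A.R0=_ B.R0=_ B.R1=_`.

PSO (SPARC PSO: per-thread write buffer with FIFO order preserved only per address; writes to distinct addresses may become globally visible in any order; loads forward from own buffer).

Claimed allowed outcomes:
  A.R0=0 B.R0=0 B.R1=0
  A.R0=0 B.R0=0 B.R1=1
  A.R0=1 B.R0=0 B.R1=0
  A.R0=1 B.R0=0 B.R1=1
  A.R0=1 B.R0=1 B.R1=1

outcome vector order: (A.R0,B.R0,B.R1)
PSO (6): 000 001 011 100 101 111
PSO∖claimed = {011}

missing: A.R0=0 B.R0=1 B.R1=1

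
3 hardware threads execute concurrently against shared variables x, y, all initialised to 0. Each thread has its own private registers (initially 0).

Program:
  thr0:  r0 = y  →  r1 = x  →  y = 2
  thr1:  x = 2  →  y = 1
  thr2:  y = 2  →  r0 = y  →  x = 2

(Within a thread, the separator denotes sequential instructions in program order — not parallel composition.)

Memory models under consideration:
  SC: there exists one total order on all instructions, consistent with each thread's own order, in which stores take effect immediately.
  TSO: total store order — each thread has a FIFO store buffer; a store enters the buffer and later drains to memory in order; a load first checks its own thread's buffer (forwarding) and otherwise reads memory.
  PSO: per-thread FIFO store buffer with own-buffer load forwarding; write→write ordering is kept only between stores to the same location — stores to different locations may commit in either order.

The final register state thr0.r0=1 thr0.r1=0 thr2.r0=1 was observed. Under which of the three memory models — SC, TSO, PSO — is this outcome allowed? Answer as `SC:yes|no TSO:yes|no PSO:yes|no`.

outcome vector order: (thr0.r0,thr0.r1,thr2.r0)
SC (10): <0 0 1> <0 0 2> <0 2 1> <0 2 2> <1 2 1> <1 2 2> <2 0 1> <2 0 2> <2 2 1> <2 2 2>
TSO (10): <0 0 1> <0 0 2> <0 2 1> <0 2 2> <1 2 1> <1 2 2> <2 0 1> <2 0 2> <2 2 1> <2 2 2>
PSO (12): <0 0 1> <0 0 2> <0 2 1> <0 2 2> <1 0 1> <1 0 2> <1 2 1> <1 2 2> <2 0 1> <2 0 2> <2 2 1> <2 2 2>
target <1 0 1> ∈ {PSO}

SC:no TSO:no PSO:yes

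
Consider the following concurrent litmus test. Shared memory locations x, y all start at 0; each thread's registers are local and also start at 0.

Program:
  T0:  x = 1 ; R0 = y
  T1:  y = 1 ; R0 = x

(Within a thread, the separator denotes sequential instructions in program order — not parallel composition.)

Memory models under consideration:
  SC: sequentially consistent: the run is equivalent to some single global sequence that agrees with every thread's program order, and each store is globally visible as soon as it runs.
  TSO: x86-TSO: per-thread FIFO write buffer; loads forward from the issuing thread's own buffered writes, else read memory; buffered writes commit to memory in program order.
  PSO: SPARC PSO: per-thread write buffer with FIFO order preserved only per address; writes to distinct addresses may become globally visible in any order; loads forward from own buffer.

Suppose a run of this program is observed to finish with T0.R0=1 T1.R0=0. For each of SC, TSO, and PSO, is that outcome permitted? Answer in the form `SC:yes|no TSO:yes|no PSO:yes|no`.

SC:yes TSO:yes PSO:yes

outcome vector order: (T0.R0,T1.R0)
SC: 3 outcomes — {01 10 11}
TSO: 4 outcomes — {00 01 10 11}
PSO: 4 outcomes — {00 01 10 11}
target 10 ∈ {SC,TSO,PSO}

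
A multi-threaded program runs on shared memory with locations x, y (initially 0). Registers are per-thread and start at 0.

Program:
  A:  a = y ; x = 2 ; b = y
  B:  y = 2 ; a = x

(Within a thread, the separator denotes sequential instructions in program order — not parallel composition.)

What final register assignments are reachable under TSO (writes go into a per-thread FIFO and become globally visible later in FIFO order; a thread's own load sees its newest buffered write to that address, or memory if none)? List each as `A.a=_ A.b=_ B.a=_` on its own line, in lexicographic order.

outcome vector order: (A.a,A.b,B.a)
|TSO outcomes| = 6

A.a=0 A.b=0 B.a=0
A.a=0 A.b=0 B.a=2
A.a=0 A.b=2 B.a=0
A.a=0 A.b=2 B.a=2
A.a=2 A.b=2 B.a=0
A.a=2 A.b=2 B.a=2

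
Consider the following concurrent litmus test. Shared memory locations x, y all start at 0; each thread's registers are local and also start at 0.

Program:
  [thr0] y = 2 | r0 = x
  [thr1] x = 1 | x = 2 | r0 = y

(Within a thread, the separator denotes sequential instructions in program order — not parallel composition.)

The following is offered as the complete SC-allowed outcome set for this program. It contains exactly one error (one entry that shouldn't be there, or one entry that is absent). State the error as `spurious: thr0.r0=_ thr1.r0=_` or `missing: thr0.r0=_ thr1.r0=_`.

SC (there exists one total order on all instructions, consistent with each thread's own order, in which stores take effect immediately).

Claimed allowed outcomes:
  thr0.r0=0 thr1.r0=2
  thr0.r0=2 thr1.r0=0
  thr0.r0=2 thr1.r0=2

missing: thr0.r0=1 thr1.r0=2

outcome vector order: (thr0.r0,thr1.r0)
under SC → (0,2), (1,2), (2,0), (2,2)
SC∖claimed = {(1,2)}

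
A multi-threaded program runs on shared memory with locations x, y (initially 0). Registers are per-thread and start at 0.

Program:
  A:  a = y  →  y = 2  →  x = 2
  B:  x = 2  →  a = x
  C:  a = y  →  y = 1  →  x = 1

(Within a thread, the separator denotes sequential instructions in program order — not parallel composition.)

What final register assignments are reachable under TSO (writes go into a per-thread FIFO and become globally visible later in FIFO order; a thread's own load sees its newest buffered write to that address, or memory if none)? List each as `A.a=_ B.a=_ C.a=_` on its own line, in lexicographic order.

outcome vector order: (A.a,B.a,C.a)
|TSO outcomes| = 6

A.a=0 B.a=1 C.a=0
A.a=0 B.a=1 C.a=2
A.a=0 B.a=2 C.a=0
A.a=0 B.a=2 C.a=2
A.a=1 B.a=1 C.a=0
A.a=1 B.a=2 C.a=0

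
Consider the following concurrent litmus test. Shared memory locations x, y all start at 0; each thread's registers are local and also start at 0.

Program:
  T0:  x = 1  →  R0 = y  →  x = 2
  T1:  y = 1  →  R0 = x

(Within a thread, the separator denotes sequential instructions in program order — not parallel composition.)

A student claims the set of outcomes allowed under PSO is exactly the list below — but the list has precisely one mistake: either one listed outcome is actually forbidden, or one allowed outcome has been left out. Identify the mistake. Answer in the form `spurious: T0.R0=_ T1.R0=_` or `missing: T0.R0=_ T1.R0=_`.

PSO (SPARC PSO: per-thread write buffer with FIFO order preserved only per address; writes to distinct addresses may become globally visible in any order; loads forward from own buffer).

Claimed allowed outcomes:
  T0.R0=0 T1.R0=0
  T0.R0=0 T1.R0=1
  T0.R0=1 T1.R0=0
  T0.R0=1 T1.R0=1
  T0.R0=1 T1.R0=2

missing: T0.R0=0 T1.R0=2

outcome vector order: (T0.R0,T1.R0)
[PSO] allowed = {(0,0), (0,1), (0,2), (1,0), (1,1), (1,2)}
PSO∖claimed = {(0,2)}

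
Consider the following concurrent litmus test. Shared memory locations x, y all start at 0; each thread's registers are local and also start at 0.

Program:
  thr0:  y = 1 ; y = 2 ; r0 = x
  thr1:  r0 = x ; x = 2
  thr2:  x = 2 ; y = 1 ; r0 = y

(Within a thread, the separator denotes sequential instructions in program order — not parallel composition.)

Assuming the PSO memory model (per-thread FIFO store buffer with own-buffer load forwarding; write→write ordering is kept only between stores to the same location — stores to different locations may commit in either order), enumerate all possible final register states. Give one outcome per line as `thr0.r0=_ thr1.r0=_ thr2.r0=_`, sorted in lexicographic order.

outcome vector order: (thr0.r0,thr1.r0,thr2.r0)
|PSO outcomes| = 8

thr0.r0=0 thr1.r0=0 thr2.r0=1
thr0.r0=0 thr1.r0=0 thr2.r0=2
thr0.r0=0 thr1.r0=2 thr2.r0=1
thr0.r0=0 thr1.r0=2 thr2.r0=2
thr0.r0=2 thr1.r0=0 thr2.r0=1
thr0.r0=2 thr1.r0=0 thr2.r0=2
thr0.r0=2 thr1.r0=2 thr2.r0=1
thr0.r0=2 thr1.r0=2 thr2.r0=2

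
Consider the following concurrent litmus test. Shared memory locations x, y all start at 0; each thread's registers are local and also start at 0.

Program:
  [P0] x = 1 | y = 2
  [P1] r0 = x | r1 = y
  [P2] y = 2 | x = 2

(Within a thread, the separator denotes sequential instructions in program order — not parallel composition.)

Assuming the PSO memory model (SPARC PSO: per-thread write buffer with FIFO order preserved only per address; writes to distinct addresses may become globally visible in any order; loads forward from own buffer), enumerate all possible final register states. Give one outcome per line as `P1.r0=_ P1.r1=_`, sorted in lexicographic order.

P1.r0=0 P1.r1=0
P1.r0=0 P1.r1=2
P1.r0=1 P1.r1=0
P1.r0=1 P1.r1=2
P1.r0=2 P1.r1=0
P1.r0=2 P1.r1=2

outcome vector order: (P1.r0,P1.r1)
|PSO outcomes| = 6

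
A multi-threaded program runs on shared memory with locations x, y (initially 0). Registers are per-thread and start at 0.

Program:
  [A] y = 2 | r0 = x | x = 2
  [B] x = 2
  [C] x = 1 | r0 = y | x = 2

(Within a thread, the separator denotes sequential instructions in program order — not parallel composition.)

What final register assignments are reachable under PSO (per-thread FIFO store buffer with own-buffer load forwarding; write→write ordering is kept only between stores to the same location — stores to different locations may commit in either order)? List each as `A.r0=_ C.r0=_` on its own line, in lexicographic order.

outcome vector order: (A.r0,C.r0)
|PSO outcomes| = 6

A.r0=0 C.r0=0
A.r0=0 C.r0=2
A.r0=1 C.r0=0
A.r0=1 C.r0=2
A.r0=2 C.r0=0
A.r0=2 C.r0=2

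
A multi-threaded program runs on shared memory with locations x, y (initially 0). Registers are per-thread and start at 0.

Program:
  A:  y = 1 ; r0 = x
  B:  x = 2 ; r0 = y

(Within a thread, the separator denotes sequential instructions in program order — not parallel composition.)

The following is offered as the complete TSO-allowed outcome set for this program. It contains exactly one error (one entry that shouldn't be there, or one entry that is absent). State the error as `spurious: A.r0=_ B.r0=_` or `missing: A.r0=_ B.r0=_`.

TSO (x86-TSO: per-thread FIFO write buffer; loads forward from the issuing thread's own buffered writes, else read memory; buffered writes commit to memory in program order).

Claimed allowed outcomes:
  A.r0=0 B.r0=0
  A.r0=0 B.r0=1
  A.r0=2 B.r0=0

missing: A.r0=2 B.r0=1

outcome vector order: (A.r0,B.r0)
TSO: 4 outcomes — {0/0, 0/1, 2/0, 2/1}
TSO∖claimed = {2/1}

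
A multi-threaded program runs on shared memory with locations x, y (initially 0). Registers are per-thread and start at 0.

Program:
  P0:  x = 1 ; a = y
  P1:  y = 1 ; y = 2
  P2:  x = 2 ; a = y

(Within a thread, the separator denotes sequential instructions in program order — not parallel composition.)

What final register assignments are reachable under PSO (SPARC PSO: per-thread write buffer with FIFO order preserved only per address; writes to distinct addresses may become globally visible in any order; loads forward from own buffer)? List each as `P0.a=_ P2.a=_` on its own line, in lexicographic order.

outcome vector order: (P0.a,P2.a)
|PSO outcomes| = 9

P0.a=0 P2.a=0
P0.a=0 P2.a=1
P0.a=0 P2.a=2
P0.a=1 P2.a=0
P0.a=1 P2.a=1
P0.a=1 P2.a=2
P0.a=2 P2.a=0
P0.a=2 P2.a=1
P0.a=2 P2.a=2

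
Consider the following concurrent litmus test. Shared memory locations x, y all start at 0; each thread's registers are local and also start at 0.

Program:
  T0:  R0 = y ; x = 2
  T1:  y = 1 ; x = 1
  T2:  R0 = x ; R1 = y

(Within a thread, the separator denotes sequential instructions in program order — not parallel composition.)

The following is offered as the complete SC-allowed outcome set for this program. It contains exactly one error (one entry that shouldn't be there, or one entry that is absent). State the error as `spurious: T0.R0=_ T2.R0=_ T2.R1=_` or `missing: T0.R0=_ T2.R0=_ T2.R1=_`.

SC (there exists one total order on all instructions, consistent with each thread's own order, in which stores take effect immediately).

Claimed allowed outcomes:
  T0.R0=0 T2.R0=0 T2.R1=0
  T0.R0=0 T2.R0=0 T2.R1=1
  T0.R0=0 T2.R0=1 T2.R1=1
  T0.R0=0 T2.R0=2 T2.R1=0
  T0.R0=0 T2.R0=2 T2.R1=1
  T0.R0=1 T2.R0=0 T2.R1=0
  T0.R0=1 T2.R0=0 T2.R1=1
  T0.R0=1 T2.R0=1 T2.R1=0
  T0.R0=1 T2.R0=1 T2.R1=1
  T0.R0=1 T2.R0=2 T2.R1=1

spurious: T0.R0=1 T2.R0=1 T2.R1=0

outcome vector order: (T0.R0,T2.R0,T2.R1)
under SC → 000 001 011 020 021 100 101 111 121
claimed∖SC = {110}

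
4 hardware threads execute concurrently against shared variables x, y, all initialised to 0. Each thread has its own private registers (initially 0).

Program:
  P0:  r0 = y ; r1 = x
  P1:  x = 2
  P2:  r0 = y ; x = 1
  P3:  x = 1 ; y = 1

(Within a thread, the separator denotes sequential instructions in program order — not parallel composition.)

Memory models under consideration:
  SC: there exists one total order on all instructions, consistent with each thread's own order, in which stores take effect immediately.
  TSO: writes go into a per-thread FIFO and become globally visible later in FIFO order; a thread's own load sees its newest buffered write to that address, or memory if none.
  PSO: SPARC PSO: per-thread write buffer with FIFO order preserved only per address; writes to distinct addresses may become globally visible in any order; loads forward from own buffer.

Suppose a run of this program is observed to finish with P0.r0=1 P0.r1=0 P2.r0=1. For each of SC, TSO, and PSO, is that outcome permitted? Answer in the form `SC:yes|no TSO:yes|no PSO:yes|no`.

outcome vector order: (P0.r0,P0.r1,P2.r0)
SC (10): (0,0,0), (0,0,1), (0,1,0), (0,1,1), (0,2,0), (0,2,1), (1,1,0), (1,1,1), (1,2,0), (1,2,1)
TSO (10): (0,0,0), (0,0,1), (0,1,0), (0,1,1), (0,2,0), (0,2,1), (1,1,0), (1,1,1), (1,2,0), (1,2,1)
PSO (12): (0,0,0), (0,0,1), (0,1,0), (0,1,1), (0,2,0), (0,2,1), (1,0,0), (1,0,1), (1,1,0), (1,1,1), (1,2,0), (1,2,1)
target (1,0,1) ∈ {PSO}

SC:no TSO:no PSO:yes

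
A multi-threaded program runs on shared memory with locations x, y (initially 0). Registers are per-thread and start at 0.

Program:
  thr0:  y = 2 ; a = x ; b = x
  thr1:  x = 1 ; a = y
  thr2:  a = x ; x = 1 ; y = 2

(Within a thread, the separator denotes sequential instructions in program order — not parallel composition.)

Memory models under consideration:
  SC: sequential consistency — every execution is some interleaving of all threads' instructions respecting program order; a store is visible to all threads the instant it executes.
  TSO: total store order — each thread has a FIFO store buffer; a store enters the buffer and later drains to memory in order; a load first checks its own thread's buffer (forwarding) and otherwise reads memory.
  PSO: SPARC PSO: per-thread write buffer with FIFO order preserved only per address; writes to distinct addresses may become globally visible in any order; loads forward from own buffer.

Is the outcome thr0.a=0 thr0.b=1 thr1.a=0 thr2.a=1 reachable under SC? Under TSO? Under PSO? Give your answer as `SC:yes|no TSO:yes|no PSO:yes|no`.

outcome vector order: (thr0.a,thr0.b,thr1.a,thr2.a)
SC: 8 outcomes — {0/0/2/0, 0/0/2/1, 0/1/2/0, 0/1/2/1, 1/1/0/0, 1/1/0/1, 1/1/2/0, 1/1/2/1}
TSO: 12 outcomes — {0/0/0/0, 0/0/0/1, 0/0/2/0, 0/0/2/1, 0/1/0/0, 0/1/0/1, 0/1/2/0, 0/1/2/1, 1/1/0/0, 1/1/0/1, 1/1/2/0, 1/1/2/1}
PSO: 12 outcomes — {0/0/0/0, 0/0/0/1, 0/0/2/0, 0/0/2/1, 0/1/0/0, 0/1/0/1, 0/1/2/0, 0/1/2/1, 1/1/0/0, 1/1/0/1, 1/1/2/0, 1/1/2/1}
target 0/1/0/1 ∈ {TSO,PSO}

SC:no TSO:yes PSO:yes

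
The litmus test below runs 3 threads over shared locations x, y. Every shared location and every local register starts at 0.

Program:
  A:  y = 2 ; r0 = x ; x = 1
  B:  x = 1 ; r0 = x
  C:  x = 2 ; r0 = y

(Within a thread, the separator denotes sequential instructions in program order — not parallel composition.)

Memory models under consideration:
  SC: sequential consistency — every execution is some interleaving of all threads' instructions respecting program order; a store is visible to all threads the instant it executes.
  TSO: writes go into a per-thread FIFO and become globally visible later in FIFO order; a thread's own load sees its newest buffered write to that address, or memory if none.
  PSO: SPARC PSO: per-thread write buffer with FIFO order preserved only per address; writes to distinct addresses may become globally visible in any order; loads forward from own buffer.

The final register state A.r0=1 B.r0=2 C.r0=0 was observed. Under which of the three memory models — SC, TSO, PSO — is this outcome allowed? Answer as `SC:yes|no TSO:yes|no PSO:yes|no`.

outcome vector order: (A.r0,B.r0,C.r0)
SC (9): 0/1/2, 0/2/2, 1/1/0, 1/1/2, 1/2/2, 2/1/0, 2/1/2, 2/2/0, 2/2/2
TSO (12): 0/1/0, 0/1/2, 0/2/0, 0/2/2, 1/1/0, 1/1/2, 1/2/0, 1/2/2, 2/1/0, 2/1/2, 2/2/0, 2/2/2
PSO (12): 0/1/0, 0/1/2, 0/2/0, 0/2/2, 1/1/0, 1/1/2, 1/2/0, 1/2/2, 2/1/0, 2/1/2, 2/2/0, 2/2/2
target 1/2/0 ∈ {TSO,PSO}

SC:no TSO:yes PSO:yes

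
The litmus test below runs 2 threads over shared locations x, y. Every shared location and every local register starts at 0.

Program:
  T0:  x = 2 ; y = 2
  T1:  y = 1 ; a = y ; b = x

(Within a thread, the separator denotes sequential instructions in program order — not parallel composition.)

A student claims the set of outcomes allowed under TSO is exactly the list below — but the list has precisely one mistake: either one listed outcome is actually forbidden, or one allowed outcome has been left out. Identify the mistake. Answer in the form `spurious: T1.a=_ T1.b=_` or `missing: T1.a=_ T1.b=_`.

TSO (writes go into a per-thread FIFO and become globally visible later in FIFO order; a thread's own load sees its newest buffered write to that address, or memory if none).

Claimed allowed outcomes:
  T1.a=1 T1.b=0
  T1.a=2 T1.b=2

missing: T1.a=1 T1.b=2

outcome vector order: (T1.a,T1.b)
TSO: 3 outcomes — {10; 12; 22}
TSO∖claimed = {12}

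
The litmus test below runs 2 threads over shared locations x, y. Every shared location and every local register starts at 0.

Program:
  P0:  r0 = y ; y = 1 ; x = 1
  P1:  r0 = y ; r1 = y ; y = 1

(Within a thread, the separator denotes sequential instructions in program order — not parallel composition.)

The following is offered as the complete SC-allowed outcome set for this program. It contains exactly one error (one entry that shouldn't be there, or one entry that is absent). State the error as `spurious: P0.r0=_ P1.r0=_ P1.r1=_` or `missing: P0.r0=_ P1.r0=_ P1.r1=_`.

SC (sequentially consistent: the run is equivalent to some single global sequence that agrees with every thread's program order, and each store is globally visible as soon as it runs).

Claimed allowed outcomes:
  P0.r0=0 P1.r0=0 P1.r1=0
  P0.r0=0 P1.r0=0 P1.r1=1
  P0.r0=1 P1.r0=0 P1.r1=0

outcome vector order: (P0.r0,P1.r0,P1.r1)
under SC → 000 001 011 100
SC∖claimed = {011}

missing: P0.r0=0 P1.r0=1 P1.r1=1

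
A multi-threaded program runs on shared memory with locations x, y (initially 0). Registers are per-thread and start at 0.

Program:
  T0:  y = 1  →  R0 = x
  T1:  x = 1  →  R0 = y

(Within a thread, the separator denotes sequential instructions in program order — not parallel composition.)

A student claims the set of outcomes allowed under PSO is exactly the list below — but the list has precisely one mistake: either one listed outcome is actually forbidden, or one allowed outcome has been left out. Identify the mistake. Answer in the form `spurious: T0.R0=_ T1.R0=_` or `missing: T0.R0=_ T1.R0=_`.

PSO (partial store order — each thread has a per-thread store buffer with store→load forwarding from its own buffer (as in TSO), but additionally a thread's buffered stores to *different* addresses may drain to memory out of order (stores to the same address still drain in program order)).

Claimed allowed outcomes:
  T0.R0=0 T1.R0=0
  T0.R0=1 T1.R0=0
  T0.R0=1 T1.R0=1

outcome vector order: (T0.R0,T1.R0)
PSO (4): 00 01 10 11
PSO∖claimed = {01}

missing: T0.R0=0 T1.R0=1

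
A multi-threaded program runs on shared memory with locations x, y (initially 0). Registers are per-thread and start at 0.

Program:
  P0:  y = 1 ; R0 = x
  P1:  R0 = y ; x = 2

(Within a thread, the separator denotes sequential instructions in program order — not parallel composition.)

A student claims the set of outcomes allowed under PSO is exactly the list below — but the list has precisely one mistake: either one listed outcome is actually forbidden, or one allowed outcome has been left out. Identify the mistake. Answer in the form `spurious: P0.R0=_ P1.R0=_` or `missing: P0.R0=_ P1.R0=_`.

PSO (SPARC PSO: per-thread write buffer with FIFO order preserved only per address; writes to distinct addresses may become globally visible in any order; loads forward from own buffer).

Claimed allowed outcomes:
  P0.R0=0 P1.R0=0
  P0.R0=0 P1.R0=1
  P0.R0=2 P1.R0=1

outcome vector order: (P0.R0,P1.R0)
PSO (4): 0/0; 0/1; 2/0; 2/1
PSO∖claimed = {2/0}

missing: P0.R0=2 P1.R0=0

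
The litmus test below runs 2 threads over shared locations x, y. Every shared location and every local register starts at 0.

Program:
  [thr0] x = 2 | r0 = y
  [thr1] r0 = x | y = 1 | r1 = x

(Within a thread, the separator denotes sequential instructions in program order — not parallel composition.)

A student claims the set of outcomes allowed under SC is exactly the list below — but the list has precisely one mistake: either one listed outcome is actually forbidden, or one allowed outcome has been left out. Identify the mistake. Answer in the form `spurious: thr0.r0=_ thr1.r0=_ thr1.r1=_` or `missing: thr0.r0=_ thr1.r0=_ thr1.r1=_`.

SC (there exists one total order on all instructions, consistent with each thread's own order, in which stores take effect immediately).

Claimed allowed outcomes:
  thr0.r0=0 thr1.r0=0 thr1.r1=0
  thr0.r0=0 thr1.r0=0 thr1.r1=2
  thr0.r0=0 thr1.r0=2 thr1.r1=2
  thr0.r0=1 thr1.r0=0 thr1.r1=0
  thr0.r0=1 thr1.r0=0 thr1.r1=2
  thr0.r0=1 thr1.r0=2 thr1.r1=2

spurious: thr0.r0=0 thr1.r0=0 thr1.r1=0

outcome vector order: (thr0.r0,thr1.r0,thr1.r1)
[SC] allowed = {(0,0,2) (0,2,2) (1,0,0) (1,0,2) (1,2,2)}
claimed∖SC = {(0,0,0)}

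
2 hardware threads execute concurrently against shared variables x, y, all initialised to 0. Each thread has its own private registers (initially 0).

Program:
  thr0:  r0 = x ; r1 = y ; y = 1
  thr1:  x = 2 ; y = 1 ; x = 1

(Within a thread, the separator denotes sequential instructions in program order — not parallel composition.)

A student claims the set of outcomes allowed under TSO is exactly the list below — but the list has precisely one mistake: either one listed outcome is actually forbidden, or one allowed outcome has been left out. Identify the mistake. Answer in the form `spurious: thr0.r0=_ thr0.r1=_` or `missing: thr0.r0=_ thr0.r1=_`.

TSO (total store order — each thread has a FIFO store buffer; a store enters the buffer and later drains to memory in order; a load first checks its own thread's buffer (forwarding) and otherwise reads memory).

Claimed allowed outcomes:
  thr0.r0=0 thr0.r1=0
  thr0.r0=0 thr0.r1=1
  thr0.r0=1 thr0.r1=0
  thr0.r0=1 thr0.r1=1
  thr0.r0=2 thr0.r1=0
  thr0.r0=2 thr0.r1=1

outcome vector order: (thr0.r0,thr0.r1)
TSO: 5 outcomes — {0/0 0/1 1/1 2/0 2/1}
claimed∖TSO = {1/0}

spurious: thr0.r0=1 thr0.r1=0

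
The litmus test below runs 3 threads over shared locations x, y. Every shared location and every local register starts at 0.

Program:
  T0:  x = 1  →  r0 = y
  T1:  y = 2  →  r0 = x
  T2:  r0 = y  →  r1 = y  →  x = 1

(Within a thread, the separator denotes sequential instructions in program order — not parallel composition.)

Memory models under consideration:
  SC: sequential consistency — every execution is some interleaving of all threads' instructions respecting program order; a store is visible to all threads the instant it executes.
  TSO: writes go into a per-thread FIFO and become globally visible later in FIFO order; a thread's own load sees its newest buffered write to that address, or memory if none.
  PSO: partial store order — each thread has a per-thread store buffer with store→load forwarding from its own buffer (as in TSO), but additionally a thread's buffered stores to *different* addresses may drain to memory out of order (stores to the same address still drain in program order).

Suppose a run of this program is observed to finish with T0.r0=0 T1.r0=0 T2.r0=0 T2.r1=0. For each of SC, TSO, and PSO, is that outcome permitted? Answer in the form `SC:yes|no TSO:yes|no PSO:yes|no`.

SC:no TSO:yes PSO:yes

outcome vector order: (T0.r0,T1.r0,T2.r0,T2.r1)
SC (9): (0,1,0,0); (0,1,0,2); (0,1,2,2); (2,0,0,0); (2,0,0,2); (2,0,2,2); (2,1,0,0); (2,1,0,2); (2,1,2,2)
TSO (12): (0,0,0,0); (0,0,0,2); (0,0,2,2); (0,1,0,0); (0,1,0,2); (0,1,2,2); (2,0,0,0); (2,0,0,2); (2,0,2,2); (2,1,0,0); (2,1,0,2); (2,1,2,2)
PSO (12): (0,0,0,0); (0,0,0,2); (0,0,2,2); (0,1,0,0); (0,1,0,2); (0,1,2,2); (2,0,0,0); (2,0,0,2); (2,0,2,2); (2,1,0,0); (2,1,0,2); (2,1,2,2)
target (0,0,0,0) ∈ {TSO,PSO}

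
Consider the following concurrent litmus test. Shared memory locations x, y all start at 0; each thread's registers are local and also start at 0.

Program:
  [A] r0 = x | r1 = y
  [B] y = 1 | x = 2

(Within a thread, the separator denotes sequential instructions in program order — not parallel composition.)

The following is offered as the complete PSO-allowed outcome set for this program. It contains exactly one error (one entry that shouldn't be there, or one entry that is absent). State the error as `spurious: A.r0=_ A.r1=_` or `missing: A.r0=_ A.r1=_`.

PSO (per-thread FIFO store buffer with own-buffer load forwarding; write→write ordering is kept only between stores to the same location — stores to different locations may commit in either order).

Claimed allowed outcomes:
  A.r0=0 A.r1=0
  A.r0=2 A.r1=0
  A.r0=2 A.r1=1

missing: A.r0=0 A.r1=1

outcome vector order: (A.r0,A.r1)
PSO (4): 00 01 20 21
PSO∖claimed = {01}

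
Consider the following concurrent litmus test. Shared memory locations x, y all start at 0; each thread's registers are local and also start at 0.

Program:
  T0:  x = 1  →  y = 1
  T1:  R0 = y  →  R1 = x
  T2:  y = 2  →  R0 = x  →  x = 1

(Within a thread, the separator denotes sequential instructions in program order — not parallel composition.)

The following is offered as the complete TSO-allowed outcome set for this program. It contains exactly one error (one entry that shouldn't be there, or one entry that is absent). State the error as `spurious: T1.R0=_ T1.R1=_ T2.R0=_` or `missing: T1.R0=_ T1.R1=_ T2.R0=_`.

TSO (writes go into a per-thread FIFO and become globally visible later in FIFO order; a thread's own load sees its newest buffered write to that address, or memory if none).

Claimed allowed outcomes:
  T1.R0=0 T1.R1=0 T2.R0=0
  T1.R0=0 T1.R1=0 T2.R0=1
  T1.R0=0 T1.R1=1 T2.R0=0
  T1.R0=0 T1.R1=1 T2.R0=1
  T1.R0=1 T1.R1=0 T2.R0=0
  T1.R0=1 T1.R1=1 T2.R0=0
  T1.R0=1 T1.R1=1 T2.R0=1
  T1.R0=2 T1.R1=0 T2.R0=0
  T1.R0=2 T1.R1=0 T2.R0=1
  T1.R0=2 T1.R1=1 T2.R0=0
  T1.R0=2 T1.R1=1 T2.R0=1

outcome vector order: (T1.R0,T1.R1,T2.R0)
TSO: 10 outcomes — {000; 001; 010; 011; 110; 111; 200; 201; 210; 211}
claimed∖TSO = {100}

spurious: T1.R0=1 T1.R1=0 T2.R0=0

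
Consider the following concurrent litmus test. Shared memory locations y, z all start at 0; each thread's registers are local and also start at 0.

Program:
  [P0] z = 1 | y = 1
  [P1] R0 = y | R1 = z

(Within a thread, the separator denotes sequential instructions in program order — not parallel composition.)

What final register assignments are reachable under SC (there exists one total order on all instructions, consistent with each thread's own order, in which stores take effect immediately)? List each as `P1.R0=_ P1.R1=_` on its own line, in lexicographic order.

outcome vector order: (P1.R0,P1.R1)
|SC outcomes| = 3

P1.R0=0 P1.R1=0
P1.R0=0 P1.R1=1
P1.R0=1 P1.R1=1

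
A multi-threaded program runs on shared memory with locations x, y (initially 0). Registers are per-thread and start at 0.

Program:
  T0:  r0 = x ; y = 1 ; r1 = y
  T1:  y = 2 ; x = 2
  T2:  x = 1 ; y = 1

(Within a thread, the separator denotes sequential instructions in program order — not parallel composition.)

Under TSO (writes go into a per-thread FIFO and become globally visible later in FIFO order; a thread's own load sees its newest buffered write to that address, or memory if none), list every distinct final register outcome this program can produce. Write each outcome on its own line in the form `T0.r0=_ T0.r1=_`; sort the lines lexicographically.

T0.r0=0 T0.r1=1
T0.r0=0 T0.r1=2
T0.r0=1 T0.r1=1
T0.r0=1 T0.r1=2
T0.r0=2 T0.r1=1

outcome vector order: (T0.r0,T0.r1)
|TSO outcomes| = 5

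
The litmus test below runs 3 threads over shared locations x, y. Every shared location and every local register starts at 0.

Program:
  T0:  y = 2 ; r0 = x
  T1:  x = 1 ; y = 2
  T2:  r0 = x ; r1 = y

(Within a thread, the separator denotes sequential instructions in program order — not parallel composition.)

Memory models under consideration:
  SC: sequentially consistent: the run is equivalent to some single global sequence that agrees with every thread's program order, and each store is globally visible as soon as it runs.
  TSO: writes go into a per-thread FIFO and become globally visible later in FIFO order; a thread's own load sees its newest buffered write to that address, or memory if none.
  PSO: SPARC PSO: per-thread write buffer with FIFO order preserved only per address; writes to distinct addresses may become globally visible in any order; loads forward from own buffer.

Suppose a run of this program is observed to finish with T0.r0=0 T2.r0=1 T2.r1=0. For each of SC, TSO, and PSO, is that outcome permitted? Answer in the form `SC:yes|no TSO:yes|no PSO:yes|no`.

outcome vector order: (T0.r0,T2.r0,T2.r1)
under SC → 0/0/0 0/0/2 0/1/2 1/0/0 1/0/2 1/1/0 1/1/2
under TSO → 0/0/0 0/0/2 0/1/0 0/1/2 1/0/0 1/0/2 1/1/0 1/1/2
under PSO → 0/0/0 0/0/2 0/1/0 0/1/2 1/0/0 1/0/2 1/1/0 1/1/2
target 0/1/0 ∈ {TSO,PSO}

SC:no TSO:yes PSO:yes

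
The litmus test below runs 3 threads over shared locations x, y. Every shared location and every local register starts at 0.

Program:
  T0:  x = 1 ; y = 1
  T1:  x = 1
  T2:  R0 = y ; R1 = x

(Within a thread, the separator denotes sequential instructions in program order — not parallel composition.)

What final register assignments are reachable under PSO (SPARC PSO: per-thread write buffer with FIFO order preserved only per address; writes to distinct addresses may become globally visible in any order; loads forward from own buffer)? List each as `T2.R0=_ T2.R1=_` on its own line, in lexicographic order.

outcome vector order: (T2.R0,T2.R1)
|PSO outcomes| = 4

T2.R0=0 T2.R1=0
T2.R0=0 T2.R1=1
T2.R0=1 T2.R1=0
T2.R0=1 T2.R1=1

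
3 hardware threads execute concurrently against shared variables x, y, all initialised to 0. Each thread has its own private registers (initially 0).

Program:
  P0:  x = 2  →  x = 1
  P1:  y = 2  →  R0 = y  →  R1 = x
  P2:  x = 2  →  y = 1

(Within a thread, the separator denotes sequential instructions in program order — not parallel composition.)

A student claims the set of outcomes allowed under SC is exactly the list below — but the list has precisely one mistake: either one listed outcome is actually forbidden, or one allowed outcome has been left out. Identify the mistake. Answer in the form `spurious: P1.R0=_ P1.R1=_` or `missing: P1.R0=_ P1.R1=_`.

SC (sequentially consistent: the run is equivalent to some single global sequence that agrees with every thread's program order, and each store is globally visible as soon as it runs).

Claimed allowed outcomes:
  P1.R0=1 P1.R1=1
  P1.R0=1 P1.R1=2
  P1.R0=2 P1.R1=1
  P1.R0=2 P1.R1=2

missing: P1.R0=2 P1.R1=0

outcome vector order: (P1.R0,P1.R1)
[SC] allowed = {(1,1) (1,2) (2,0) (2,1) (2,2)}
SC∖claimed = {(2,0)}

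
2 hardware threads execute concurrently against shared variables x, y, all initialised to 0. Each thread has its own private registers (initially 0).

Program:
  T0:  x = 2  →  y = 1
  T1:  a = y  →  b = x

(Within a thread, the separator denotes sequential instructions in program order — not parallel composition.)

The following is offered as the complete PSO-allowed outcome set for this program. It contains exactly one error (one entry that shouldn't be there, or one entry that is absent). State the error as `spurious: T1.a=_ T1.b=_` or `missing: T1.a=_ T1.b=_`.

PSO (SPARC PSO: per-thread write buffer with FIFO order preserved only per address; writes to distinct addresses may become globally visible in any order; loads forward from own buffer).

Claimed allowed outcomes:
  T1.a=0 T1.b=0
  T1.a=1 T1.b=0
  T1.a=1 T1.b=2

outcome vector order: (T1.a,T1.b)
PSO (4): 00, 02, 10, 12
PSO∖claimed = {02}

missing: T1.a=0 T1.b=2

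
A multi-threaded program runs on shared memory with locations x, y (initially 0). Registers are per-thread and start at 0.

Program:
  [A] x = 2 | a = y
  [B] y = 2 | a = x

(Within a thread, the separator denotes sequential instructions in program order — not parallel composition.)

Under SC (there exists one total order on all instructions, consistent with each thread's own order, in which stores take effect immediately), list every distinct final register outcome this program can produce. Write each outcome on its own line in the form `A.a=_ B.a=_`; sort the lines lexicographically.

A.a=0 B.a=2
A.a=2 B.a=0
A.a=2 B.a=2

outcome vector order: (A.a,B.a)
|SC outcomes| = 3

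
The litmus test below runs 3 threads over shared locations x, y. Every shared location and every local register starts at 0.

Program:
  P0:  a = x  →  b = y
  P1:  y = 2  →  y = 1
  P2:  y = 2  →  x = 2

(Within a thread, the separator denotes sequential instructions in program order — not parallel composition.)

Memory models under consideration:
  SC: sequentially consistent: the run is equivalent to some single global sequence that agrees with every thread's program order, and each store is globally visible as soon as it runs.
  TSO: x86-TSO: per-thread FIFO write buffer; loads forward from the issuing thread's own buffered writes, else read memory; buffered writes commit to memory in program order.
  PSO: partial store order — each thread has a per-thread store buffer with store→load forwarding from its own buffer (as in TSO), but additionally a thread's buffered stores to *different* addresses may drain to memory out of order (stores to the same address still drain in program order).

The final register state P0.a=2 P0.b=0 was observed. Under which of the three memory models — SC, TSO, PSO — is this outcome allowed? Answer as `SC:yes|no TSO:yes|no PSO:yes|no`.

SC:no TSO:no PSO:yes

outcome vector order: (P0.a,P0.b)
[SC] allowed = {(0,0); (0,1); (0,2); (2,1); (2,2)}
[TSO] allowed = {(0,0); (0,1); (0,2); (2,1); (2,2)}
[PSO] allowed = {(0,0); (0,1); (0,2); (2,0); (2,1); (2,2)}
target (2,0) ∈ {PSO}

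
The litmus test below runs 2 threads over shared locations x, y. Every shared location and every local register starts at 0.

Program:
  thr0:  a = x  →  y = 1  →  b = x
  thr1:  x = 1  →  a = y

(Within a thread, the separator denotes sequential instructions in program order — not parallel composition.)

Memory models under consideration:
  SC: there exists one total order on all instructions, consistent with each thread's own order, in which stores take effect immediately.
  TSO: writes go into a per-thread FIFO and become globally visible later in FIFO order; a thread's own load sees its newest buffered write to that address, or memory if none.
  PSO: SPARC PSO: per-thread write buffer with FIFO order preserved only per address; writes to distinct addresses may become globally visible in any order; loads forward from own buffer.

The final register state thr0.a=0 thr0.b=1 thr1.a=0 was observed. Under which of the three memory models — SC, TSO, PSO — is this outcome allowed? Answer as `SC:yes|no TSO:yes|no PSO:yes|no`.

outcome vector order: (thr0.a,thr0.b,thr1.a)
SC: 5 outcomes — {<0 0 1> <0 1 0> <0 1 1> <1 1 0> <1 1 1>}
TSO: 6 outcomes — {<0 0 0> <0 0 1> <0 1 0> <0 1 1> <1 1 0> <1 1 1>}
PSO: 6 outcomes — {<0 0 0> <0 0 1> <0 1 0> <0 1 1> <1 1 0> <1 1 1>}
target <0 1 0> ∈ {SC,TSO,PSO}

SC:yes TSO:yes PSO:yes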